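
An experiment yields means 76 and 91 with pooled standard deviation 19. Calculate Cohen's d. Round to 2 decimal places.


Cohen's d = (M1 - M2) / S_pooled
= (76 - 91) / 19
= -15 / 19
= -0.79


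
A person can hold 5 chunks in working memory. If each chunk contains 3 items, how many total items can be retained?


Total items = chunks * items_per_chunk
= 5 * 3
= 15


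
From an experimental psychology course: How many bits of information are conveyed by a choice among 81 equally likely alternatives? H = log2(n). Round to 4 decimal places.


H = log2(n)
H = log2(81)
= 6.3399


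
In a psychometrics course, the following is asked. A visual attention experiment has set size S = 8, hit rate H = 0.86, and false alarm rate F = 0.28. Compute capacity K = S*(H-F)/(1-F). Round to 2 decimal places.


K = S * (H - F) / (1 - F)
H - F = 0.58
1 - F = 0.72
K = 8 * 0.58 / 0.72
= 6.44


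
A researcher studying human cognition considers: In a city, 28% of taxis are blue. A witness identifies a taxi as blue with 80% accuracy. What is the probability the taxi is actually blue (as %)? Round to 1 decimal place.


P(blue | says blue) = P(says blue | blue)*P(blue) / [P(says blue | blue)*P(blue) + P(says blue | not blue)*P(not blue)]
Numerator = 0.8 * 0.28 = 0.224
False identification = 0.2 * 0.72 = 0.144
P = 0.224 / (0.224 + 0.144)
= 0.224 / 0.368
As percentage = 60.9


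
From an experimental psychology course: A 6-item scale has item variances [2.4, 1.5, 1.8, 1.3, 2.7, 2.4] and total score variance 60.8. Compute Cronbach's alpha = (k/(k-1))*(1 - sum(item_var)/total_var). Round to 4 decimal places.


alpha = (k/(k-1)) * (1 - sum(s_i^2)/s_total^2)
sum(item variances) = 12.1
k/(k-1) = 6/5 = 1.2
1 - 12.1/60.8 = 1 - 0.199013 = 0.800987
alpha = 1.2 * 0.800987
= 0.9612


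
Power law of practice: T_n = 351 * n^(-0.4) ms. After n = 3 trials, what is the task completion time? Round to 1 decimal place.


T_n = 351 * 3^(-0.4)
3^(-0.4) = 0.644394
T_n = 351 * 0.644394
= 226.2 ms


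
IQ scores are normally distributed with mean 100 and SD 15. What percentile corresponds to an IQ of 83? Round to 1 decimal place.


z = (IQ - mean) / SD
z = (83 - 100) / 15 = -1.1333
Percentile = Phi(-1.1333) * 100
Phi(-1.1333) = 0.128544
= 12.9


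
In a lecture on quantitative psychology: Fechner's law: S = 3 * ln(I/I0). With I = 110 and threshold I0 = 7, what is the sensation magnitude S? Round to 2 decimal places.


S = 3 * ln(110/7)
I/I0 = 15.714286
ln(15.714286) = 2.7546
S = 3 * 2.7546
= 8.26


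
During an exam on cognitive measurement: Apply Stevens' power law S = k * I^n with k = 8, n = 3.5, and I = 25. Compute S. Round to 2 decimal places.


S = 8 * 25^3.5
25^3.5 = 78125.0
S = 8 * 78125.0
= 625000.00


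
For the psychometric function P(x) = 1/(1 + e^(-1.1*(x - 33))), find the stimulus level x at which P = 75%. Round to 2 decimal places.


At P = 0.75: 0.75 = 1/(1 + e^(-k*(x-x0)))
Solving: e^(-k*(x-x0)) = 1/3
x = x0 + ln(3)/k
ln(3) = 1.0986
x = 33 + 1.0986/1.1
= 33 + 0.9987
= 34.00


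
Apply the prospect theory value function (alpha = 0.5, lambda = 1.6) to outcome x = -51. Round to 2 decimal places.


Since x = -51 < 0, use v(x) = -lambda*(-x)^alpha
(-x) = 51
51^0.5 = 7.1414
v(-51) = -1.6 * 7.1414
= -11.43


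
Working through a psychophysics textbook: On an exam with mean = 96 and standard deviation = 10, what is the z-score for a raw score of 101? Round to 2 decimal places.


z = (X - mu) / sigma
= (101 - 96) / 10
= 5 / 10
= 0.50


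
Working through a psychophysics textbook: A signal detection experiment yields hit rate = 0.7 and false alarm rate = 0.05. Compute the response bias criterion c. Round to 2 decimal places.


c = -0.5 * (z(HR) + z(FAR))
z(0.7) = 0.5244
z(0.05) = -1.6449
c = -0.5 * (0.5244 + -1.6449)
= -0.5 * -1.1205
= 0.56


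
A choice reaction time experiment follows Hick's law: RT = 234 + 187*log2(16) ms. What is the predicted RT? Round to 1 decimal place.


RT = 234 + 187 * log2(16)
log2(16) = 4.0
RT = 234 + 187 * 4.0
= 234 + 748.0
= 982.0 ms


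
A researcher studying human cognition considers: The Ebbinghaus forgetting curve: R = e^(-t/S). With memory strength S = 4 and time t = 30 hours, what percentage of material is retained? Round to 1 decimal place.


R = e^(-t/S)
-t/S = -30/4 = -7.5
R = e^(-7.5) = 0.000553
Percentage = 0.000553 * 100
= 0.1


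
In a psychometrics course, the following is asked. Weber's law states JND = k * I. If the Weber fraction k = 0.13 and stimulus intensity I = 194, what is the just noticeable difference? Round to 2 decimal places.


JND = k * I
JND = 0.13 * 194
= 25.22


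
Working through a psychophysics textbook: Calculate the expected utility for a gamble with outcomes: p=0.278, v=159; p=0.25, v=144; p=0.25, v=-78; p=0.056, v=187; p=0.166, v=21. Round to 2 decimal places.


EU = sum(p_i * v_i)
0.278 * 159 = 44.202
0.25 * 144 = 36.0
0.25 * -78 = -19.5
0.056 * 187 = 10.472
0.166 * 21 = 3.486
EU = 44.202 + 36.0 + -19.5 + 10.472 + 3.486
= 74.66


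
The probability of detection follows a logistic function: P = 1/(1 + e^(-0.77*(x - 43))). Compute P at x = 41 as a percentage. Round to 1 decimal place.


P(x) = 1/(1 + e^(-0.77*(41 - 43)))
Exponent = -0.77 * -2 = 1.54
e^(1.54) = 4.66459
P = 1/(1 + 4.66459) = 0.176535
Percentage = 17.7


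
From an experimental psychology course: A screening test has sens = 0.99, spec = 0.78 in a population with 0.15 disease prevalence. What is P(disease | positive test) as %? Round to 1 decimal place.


PPV = (sens * prev) / (sens * prev + (1-spec) * (1-prev))
Numerator = 0.99 * 0.15 = 0.1485
P(positive and no disease) = (1 - spec) * (1 - prev) = (1 - 0.78) * (1 - 0.15) = 0.187
Denominator = 0.1485 + 0.187 = 0.3355
PPV = 0.1485 / 0.3355 = 0.442623
As percentage = 44.3


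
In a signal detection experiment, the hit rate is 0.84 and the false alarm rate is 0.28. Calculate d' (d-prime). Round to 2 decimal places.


d' = z(HR) - z(FAR)
z(0.84) = 0.9945
z(0.28) = -0.5828
d' = 0.9945 - -0.5828
= 1.58


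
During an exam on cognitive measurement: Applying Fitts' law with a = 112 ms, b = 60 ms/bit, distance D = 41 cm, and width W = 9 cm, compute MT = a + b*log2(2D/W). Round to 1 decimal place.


MT = 112 + 60 * log2(2*41/9)
2D/W = 9.111111
log2(9.111111) = 3.1876
MT = 112 + 60 * 3.1876
= 303.3 ms


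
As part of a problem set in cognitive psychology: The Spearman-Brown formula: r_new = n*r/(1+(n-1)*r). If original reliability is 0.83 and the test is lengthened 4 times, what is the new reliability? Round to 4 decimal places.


r_new = n*r / (1 + (n-1)*r)
Numerator = 4 * 0.83 = 3.32
Denominator = 1 + 3 * 0.83 = 3.49
r_new = 3.32 / 3.49
= 0.9513


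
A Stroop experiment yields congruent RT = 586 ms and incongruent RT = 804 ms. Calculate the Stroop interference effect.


Stroop effect = RT(incongruent) - RT(congruent)
= 804 - 586
= 218 ms


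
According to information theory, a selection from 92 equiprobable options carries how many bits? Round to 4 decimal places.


H = log2(n)
H = log2(92)
= 6.5236


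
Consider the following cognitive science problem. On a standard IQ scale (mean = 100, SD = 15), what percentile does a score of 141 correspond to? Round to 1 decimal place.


z = (IQ - mean) / SD
z = (141 - 100) / 15 = 2.7333
Percentile = Phi(2.7333) * 100
Phi(2.7333) = 0.996865
= 99.7


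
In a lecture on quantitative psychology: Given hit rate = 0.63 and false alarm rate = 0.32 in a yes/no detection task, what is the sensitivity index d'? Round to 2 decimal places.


d' = z(HR) - z(FAR)
z(0.63) = 0.3319
z(0.32) = -0.4677
d' = 0.3319 - -0.4677
= 0.80


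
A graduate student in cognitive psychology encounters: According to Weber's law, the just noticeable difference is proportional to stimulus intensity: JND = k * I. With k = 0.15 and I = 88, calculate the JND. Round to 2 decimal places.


JND = k * I
JND = 0.15 * 88
= 13.20


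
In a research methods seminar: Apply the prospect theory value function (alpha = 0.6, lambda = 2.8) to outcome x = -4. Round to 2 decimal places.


Since x = -4 < 0, use v(x) = -lambda*(-x)^alpha
(-x) = 4
4^0.6 = 2.2974
v(-4) = -2.8 * 2.2974
= -6.43


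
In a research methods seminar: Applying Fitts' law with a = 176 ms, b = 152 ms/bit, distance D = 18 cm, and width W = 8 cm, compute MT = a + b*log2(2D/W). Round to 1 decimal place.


MT = 176 + 152 * log2(2*18/8)
2D/W = 4.5
log2(4.5) = 2.1699
MT = 176 + 152 * 2.1699
= 505.8 ms


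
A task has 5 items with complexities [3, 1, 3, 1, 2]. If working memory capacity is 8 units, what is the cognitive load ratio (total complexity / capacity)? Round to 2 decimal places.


Total complexity = 3 + 1 + 3 + 1 + 2 = 10
Load = total / capacity = 10 / 8
= 1.25


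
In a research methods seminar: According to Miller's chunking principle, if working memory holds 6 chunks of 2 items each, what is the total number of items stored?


Total items = chunks * items_per_chunk
= 6 * 2
= 12


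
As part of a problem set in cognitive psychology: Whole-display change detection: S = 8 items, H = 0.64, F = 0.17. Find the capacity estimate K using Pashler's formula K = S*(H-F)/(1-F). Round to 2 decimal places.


K = S * (H - F) / (1 - F)
H - F = 0.47
1 - F = 0.83
K = 8 * 0.47 / 0.83
= 4.53


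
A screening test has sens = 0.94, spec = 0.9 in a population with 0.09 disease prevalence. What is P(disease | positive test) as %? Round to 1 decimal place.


PPV = (sens * prev) / (sens * prev + (1-spec) * (1-prev))
Numerator = 0.94 * 0.09 = 0.0846
P(positive and no disease) = (1 - spec) * (1 - prev) = (1 - 0.9) * (1 - 0.09) = 0.091
Denominator = 0.0846 + 0.091 = 0.1756
PPV = 0.0846 / 0.1756 = 0.481777
As percentage = 48.2


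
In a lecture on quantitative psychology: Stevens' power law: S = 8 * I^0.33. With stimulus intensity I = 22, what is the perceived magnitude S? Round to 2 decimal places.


S = 8 * 22^0.33
22^0.33 = 2.7733
S = 8 * 2.7733
= 22.19


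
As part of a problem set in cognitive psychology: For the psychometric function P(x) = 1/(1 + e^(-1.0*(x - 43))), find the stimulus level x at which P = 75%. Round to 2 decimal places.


At P = 0.75: 0.75 = 1/(1 + e^(-k*(x-x0)))
Solving: e^(-k*(x-x0)) = 1/3
x = x0 + ln(3)/k
ln(3) = 1.0986
x = 43 + 1.0986/1.0
= 43 + 1.0986
= 44.10


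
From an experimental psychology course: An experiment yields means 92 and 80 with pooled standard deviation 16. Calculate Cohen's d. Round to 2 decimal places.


Cohen's d = (M1 - M2) / S_pooled
= (92 - 80) / 16
= 12 / 16
= 0.75


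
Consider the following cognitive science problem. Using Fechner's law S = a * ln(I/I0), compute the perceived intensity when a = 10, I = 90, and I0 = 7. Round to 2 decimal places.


S = 10 * ln(90/7)
I/I0 = 12.857143
ln(12.857143) = 2.5539
S = 10 * 2.5539
= 25.54


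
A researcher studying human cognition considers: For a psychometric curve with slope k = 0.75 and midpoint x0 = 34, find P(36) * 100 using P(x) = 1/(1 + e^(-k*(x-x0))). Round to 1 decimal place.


P(x) = 1/(1 + e^(-0.75*(36 - 34)))
Exponent = -0.75 * 2 = -1.5
e^(-1.5) = 0.22313
P = 1/(1 + 0.22313) = 0.817575
Percentage = 81.8


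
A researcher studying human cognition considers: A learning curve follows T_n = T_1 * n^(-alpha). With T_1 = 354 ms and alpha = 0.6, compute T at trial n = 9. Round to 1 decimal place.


T_n = 354 * 9^(-0.6)
9^(-0.6) = 0.267581
T_n = 354 * 0.267581
= 94.7 ms


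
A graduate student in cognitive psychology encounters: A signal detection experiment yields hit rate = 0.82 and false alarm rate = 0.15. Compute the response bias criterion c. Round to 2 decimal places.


c = -0.5 * (z(HR) + z(FAR))
z(0.82) = 0.9154
z(0.15) = -1.0364
c = -0.5 * (0.9154 + -1.0364)
= -0.5 * -0.121
= 0.06


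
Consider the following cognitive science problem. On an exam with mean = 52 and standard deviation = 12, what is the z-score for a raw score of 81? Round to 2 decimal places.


z = (X - mu) / sigma
= (81 - 52) / 12
= 29 / 12
= 2.42


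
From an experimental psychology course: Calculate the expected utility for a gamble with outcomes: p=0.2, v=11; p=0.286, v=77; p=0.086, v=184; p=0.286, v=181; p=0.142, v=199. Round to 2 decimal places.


EU = sum(p_i * v_i)
0.2 * 11 = 2.2
0.286 * 77 = 22.022
0.086 * 184 = 15.824
0.286 * 181 = 51.766
0.142 * 199 = 28.258
EU = 2.2 + 22.022 + 15.824 + 51.766 + 28.258
= 120.07


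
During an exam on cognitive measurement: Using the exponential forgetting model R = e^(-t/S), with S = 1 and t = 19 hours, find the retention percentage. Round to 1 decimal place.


R = e^(-t/S)
-t/S = -19/1 = -19.0
R = e^(-19.0) = 0.0
Percentage = 0.0 * 100
= 0.0


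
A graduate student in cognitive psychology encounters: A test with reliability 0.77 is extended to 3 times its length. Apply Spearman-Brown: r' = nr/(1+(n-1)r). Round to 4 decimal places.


r_new = n*r / (1 + (n-1)*r)
Numerator = 3 * 0.77 = 2.31
Denominator = 1 + 2 * 0.77 = 2.54
r_new = 2.31 / 2.54
= 0.9094


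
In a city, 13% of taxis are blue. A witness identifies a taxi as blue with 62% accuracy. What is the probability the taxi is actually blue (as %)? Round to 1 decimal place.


P(blue | says blue) = P(says blue | blue)*P(blue) / [P(says blue | blue)*P(blue) + P(says blue | not blue)*P(not blue)]
Numerator = 0.62 * 0.13 = 0.0806
False identification = 0.38 * 0.87 = 0.3306
P = 0.0806 / (0.0806 + 0.3306)
= 0.0806 / 0.4112
As percentage = 19.6


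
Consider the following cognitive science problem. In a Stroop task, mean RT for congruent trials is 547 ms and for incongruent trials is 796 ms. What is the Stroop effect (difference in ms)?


Stroop effect = RT(incongruent) - RT(congruent)
= 796 - 547
= 249 ms


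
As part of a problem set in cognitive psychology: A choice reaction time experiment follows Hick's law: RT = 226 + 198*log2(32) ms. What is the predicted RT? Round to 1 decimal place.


RT = 226 + 198 * log2(32)
log2(32) = 5.0
RT = 226 + 198 * 5.0
= 226 + 990.0
= 1216.0 ms


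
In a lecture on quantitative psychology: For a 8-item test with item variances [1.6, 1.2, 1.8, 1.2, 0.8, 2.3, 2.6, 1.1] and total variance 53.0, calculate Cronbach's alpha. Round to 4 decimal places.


alpha = (k/(k-1)) * (1 - sum(s_i^2)/s_total^2)
sum(item variances) = 12.6
k/(k-1) = 8/7 = 1.142857
1 - 12.6/53.0 = 1 - 0.237736 = 0.762264
alpha = 1.142857 * 0.762264
= 0.8712


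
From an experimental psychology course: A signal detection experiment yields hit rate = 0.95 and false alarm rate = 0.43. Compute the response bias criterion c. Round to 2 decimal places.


c = -0.5 * (z(HR) + z(FAR))
z(0.95) = 1.6449
z(0.43) = -0.1764
c = -0.5 * (1.6449 + -0.1764)
= -0.5 * 1.4685
= -0.73


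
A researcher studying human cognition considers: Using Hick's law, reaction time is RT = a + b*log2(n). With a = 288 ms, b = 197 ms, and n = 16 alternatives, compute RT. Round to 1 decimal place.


RT = 288 + 197 * log2(16)
log2(16) = 4.0
RT = 288 + 197 * 4.0
= 288 + 788.0
= 1076.0 ms


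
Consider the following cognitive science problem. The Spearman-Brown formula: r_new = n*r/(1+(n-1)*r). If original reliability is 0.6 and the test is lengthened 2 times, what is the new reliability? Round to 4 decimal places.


r_new = n*r / (1 + (n-1)*r)
Numerator = 2 * 0.6 = 1.2
Denominator = 1 + 1 * 0.6 = 1.6
r_new = 1.2 / 1.6
= 0.7500


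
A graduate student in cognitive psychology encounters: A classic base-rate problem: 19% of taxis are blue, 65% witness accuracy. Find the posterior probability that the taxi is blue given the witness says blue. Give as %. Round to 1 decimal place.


P(blue | says blue) = P(says blue | blue)*P(blue) / [P(says blue | blue)*P(blue) + P(says blue | not blue)*P(not blue)]
Numerator = 0.65 * 0.19 = 0.1235
False identification = 0.35 * 0.81 = 0.2835
P = 0.1235 / (0.1235 + 0.2835)
= 0.1235 / 0.407
As percentage = 30.3


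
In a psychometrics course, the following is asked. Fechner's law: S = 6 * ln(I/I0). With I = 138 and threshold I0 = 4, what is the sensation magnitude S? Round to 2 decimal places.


S = 6 * ln(138/4)
I/I0 = 34.5
ln(34.5) = 3.541
S = 6 * 3.541
= 21.25


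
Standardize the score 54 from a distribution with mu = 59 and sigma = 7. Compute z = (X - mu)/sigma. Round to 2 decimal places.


z = (X - mu) / sigma
= (54 - 59) / 7
= -5 / 7
= -0.71


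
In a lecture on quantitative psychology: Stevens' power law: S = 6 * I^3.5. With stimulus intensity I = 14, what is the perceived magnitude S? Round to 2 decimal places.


S = 6 * 14^3.5
14^3.5 = 10267.1079
S = 6 * 10267.1079
= 61602.65


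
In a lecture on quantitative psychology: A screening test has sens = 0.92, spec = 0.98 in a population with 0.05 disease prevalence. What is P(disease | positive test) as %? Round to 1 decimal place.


PPV = (sens * prev) / (sens * prev + (1-spec) * (1-prev))
Numerator = 0.92 * 0.05 = 0.046
P(positive and no disease) = (1 - spec) * (1 - prev) = (1 - 0.98) * (1 - 0.05) = 0.019
Denominator = 0.046 + 0.019 = 0.065
PPV = 0.046 / 0.065 = 0.707692
As percentage = 70.8


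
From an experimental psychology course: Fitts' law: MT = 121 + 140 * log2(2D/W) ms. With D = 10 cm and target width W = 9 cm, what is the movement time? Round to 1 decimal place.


MT = 121 + 140 * log2(2*10/9)
2D/W = 2.222222
log2(2.222222) = 1.152
MT = 121 + 140 * 1.152
= 282.3 ms


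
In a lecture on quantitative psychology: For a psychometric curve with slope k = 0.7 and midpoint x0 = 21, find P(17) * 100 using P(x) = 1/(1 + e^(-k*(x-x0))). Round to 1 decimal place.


P(x) = 1/(1 + e^(-0.7*(17 - 21)))
Exponent = -0.7 * -4 = 2.8
e^(2.8) = 16.444647
P = 1/(1 + 16.444647) = 0.057324
Percentage = 5.7


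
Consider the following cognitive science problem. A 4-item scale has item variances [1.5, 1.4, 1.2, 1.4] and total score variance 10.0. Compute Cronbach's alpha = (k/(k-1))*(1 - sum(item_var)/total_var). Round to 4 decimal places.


alpha = (k/(k-1)) * (1 - sum(s_i^2)/s_total^2)
sum(item variances) = 5.5
k/(k-1) = 4/3 = 1.333333
1 - 5.5/10.0 = 1 - 0.55 = 0.45
alpha = 1.333333 * 0.45
= 0.6000


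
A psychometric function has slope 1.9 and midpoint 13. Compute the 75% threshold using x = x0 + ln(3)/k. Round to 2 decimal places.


At P = 0.75: 0.75 = 1/(1 + e^(-k*(x-x0)))
Solving: e^(-k*(x-x0)) = 1/3
x = x0 + ln(3)/k
ln(3) = 1.0986
x = 13 + 1.0986/1.9
= 13 + 0.5782
= 13.58


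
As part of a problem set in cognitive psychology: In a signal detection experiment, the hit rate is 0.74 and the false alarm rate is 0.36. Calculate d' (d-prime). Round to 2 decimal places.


d' = z(HR) - z(FAR)
z(0.74) = 0.6433
z(0.36) = -0.3585
d' = 0.6433 - -0.3585
= 1.00


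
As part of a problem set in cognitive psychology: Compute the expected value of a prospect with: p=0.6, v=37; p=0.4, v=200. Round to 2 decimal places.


EU = sum(p_i * v_i)
0.6 * 37 = 22.2
0.4 * 200 = 80.0
EU = 22.2 + 80.0
= 102.20


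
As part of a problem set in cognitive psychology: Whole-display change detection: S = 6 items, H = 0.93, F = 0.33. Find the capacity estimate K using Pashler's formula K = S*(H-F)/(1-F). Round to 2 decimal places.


K = S * (H - F) / (1 - F)
H - F = 0.6
1 - F = 0.67
K = 6 * 0.6 / 0.67
= 5.37


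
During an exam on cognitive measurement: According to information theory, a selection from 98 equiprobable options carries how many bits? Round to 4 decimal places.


H = log2(n)
H = log2(98)
= 6.6147


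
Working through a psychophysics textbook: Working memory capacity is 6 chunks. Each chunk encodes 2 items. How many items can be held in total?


Total items = chunks * items_per_chunk
= 6 * 2
= 12


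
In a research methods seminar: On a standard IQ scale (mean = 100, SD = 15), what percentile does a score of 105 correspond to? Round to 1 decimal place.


z = (IQ - mean) / SD
z = (105 - 100) / 15 = 0.3333
Percentile = Phi(0.3333) * 100
Phi(0.3333) = 0.630546
= 63.1


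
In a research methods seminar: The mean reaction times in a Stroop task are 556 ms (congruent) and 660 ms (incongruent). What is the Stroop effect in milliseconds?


Stroop effect = RT(incongruent) - RT(congruent)
= 660 - 556
= 104 ms


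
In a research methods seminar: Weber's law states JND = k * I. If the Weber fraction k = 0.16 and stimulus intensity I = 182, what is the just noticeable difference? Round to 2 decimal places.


JND = k * I
JND = 0.16 * 182
= 29.12


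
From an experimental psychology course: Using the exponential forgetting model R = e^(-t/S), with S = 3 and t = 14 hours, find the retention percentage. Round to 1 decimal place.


R = e^(-t/S)
-t/S = -14/3 = -4.666667
R = e^(-4.666667) = 0.009404
Percentage = 0.009404 * 100
= 0.9


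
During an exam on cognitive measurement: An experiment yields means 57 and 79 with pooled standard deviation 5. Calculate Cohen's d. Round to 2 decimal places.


Cohen's d = (M1 - M2) / S_pooled
= (57 - 79) / 5
= -22 / 5
= -4.40


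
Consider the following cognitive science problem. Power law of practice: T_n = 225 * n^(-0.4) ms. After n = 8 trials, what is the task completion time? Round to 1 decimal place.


T_n = 225 * 8^(-0.4)
8^(-0.4) = 0.435275
T_n = 225 * 0.435275
= 97.9 ms


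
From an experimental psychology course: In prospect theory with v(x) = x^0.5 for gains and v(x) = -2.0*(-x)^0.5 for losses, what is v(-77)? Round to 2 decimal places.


Since x = -77 < 0, use v(x) = -lambda*(-x)^alpha
(-x) = 77
77^0.5 = 8.775
v(-77) = -2.0 * 8.775
= -17.55


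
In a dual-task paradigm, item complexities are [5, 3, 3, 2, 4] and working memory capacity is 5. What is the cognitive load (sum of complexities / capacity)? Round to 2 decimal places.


Total complexity = 5 + 3 + 3 + 2 + 4 = 17
Load = total / capacity = 17 / 5
= 3.40


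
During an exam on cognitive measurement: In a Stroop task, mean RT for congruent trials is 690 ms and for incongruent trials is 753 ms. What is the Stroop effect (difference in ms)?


Stroop effect = RT(incongruent) - RT(congruent)
= 753 - 690
= 63 ms


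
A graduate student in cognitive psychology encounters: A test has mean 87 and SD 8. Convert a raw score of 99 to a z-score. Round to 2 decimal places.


z = (X - mu) / sigma
= (99 - 87) / 8
= 12 / 8
= 1.50


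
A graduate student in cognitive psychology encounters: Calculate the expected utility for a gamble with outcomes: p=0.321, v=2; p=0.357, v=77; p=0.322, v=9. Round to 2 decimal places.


EU = sum(p_i * v_i)
0.321 * 2 = 0.642
0.357 * 77 = 27.489
0.322 * 9 = 2.898
EU = 0.642 + 27.489 + 2.898
= 31.03


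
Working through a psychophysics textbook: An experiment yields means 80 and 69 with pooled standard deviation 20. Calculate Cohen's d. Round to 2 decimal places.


Cohen's d = (M1 - M2) / S_pooled
= (80 - 69) / 20
= 11 / 20
= 0.55


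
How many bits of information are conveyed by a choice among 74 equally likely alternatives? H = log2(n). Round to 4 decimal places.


H = log2(n)
H = log2(74)
= 6.2095


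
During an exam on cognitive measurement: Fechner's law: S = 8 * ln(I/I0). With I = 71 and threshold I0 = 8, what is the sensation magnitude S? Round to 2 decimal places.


S = 8 * ln(71/8)
I/I0 = 8.875
ln(8.875) = 2.1832
S = 8 * 2.1832
= 17.47


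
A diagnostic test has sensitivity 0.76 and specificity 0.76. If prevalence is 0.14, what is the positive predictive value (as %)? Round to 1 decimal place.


PPV = (sens * prev) / (sens * prev + (1-spec) * (1-prev))
Numerator = 0.76 * 0.14 = 0.1064
P(positive and no disease) = (1 - spec) * (1 - prev) = (1 - 0.76) * (1 - 0.14) = 0.2064
Denominator = 0.1064 + 0.2064 = 0.3128
PPV = 0.1064 / 0.3128 = 0.340153
As percentage = 34.0


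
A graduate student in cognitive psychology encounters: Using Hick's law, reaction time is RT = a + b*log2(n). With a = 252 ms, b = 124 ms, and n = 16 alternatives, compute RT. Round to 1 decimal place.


RT = 252 + 124 * log2(16)
log2(16) = 4.0
RT = 252 + 124 * 4.0
= 252 + 496.0
= 748.0 ms


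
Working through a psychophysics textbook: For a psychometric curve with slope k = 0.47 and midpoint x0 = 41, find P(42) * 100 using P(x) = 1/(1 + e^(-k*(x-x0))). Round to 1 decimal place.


P(x) = 1/(1 + e^(-0.47*(42 - 41)))
Exponent = -0.47 * 1 = -0.47
e^(-0.47) = 0.625002
P = 1/(1 + 0.625002) = 0.615384
Percentage = 61.5


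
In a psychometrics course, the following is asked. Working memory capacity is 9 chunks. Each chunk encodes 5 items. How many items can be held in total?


Total items = chunks * items_per_chunk
= 9 * 5
= 45


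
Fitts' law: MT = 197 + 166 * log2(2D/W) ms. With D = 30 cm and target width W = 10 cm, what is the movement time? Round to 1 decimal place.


MT = 197 + 166 * log2(2*30/10)
2D/W = 6.0
log2(6.0) = 2.585
MT = 197 + 166 * 2.585
= 626.1 ms


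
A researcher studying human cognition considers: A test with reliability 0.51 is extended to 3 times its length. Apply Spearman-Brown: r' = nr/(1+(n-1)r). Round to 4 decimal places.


r_new = n*r / (1 + (n-1)*r)
Numerator = 3 * 0.51 = 1.53
Denominator = 1 + 2 * 0.51 = 2.02
r_new = 1.53 / 2.02
= 0.7574


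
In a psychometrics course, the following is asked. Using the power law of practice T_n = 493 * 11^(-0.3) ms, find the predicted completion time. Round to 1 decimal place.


T_n = 493 * 11^(-0.3)
11^(-0.3) = 0.48706
T_n = 493 * 0.48706
= 240.1 ms


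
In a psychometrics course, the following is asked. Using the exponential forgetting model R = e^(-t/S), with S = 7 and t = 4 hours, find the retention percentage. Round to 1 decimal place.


R = e^(-t/S)
-t/S = -4/7 = -0.571429
R = e^(-0.571429) = 0.564718
Percentage = 0.564718 * 100
= 56.5


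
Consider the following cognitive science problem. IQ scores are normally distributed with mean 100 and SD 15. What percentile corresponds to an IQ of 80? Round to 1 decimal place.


z = (IQ - mean) / SD
z = (80 - 100) / 15 = -1.3333
Percentile = Phi(-1.3333) * 100
Phi(-1.3333) = 0.091217
= 9.1


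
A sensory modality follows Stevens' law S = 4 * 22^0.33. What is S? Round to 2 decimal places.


S = 4 * 22^0.33
22^0.33 = 2.7733
S = 4 * 2.7733
= 11.09


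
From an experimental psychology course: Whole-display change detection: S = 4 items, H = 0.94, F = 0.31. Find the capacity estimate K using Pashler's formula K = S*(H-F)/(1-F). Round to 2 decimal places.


K = S * (H - F) / (1 - F)
H - F = 0.63
1 - F = 0.69
K = 4 * 0.63 / 0.69
= 3.65


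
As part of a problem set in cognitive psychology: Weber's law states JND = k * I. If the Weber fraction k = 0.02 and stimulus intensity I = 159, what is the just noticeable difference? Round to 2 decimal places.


JND = k * I
JND = 0.02 * 159
= 3.18


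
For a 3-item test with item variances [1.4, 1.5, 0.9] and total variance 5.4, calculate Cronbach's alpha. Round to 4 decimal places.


alpha = (k/(k-1)) * (1 - sum(s_i^2)/s_total^2)
sum(item variances) = 3.8
k/(k-1) = 3/2 = 1.5
1 - 3.8/5.4 = 1 - 0.703704 = 0.296296
alpha = 1.5 * 0.296296
= 0.4444


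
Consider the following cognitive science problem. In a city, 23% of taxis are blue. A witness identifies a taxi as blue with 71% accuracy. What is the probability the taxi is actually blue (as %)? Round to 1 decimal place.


P(blue | says blue) = P(says blue | blue)*P(blue) / [P(says blue | blue)*P(blue) + P(says blue | not blue)*P(not blue)]
Numerator = 0.71 * 0.23 = 0.1633
False identification = 0.29 * 0.77 = 0.2233
P = 0.1633 / (0.1633 + 0.2233)
= 0.1633 / 0.3866
As percentage = 42.2


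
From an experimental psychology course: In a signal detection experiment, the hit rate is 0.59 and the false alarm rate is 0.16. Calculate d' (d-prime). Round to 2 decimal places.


d' = z(HR) - z(FAR)
z(0.59) = 0.2275
z(0.16) = -0.9945
d' = 0.2275 - -0.9945
= 1.22


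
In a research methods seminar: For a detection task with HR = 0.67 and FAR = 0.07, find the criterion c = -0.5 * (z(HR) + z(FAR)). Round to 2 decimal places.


c = -0.5 * (z(HR) + z(FAR))
z(0.67) = 0.4399
z(0.07) = -1.4758
c = -0.5 * (0.4399 + -1.4758)
= -0.5 * -1.0359
= 0.52


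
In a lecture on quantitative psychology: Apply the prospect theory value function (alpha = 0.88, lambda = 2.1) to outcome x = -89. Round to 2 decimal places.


Since x = -89 < 0, use v(x) = -lambda*(-x)^alpha
(-x) = 89
89^0.88 = 51.9354
v(-89) = -2.1 * 51.9354
= -109.06


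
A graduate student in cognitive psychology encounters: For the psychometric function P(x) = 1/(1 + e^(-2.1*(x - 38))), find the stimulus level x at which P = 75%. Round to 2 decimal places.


At P = 0.75: 0.75 = 1/(1 + e^(-k*(x-x0)))
Solving: e^(-k*(x-x0)) = 1/3
x = x0 + ln(3)/k
ln(3) = 1.0986
x = 38 + 1.0986/2.1
= 38 + 0.5231
= 38.52


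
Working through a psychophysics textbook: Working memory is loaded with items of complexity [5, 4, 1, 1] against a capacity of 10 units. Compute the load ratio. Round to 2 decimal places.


Total complexity = 5 + 4 + 1 + 1 = 11
Load = total / capacity = 11 / 10
= 1.10


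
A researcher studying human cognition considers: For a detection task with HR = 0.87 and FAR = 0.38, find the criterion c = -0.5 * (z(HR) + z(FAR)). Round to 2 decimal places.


c = -0.5 * (z(HR) + z(FAR))
z(0.87) = 1.1264
z(0.38) = -0.3055
c = -0.5 * (1.1264 + -0.3055)
= -0.5 * 0.8209
= -0.41


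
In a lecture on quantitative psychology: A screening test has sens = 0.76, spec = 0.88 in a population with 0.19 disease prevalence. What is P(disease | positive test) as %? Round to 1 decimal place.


PPV = (sens * prev) / (sens * prev + (1-spec) * (1-prev))
Numerator = 0.76 * 0.19 = 0.1444
P(positive and no disease) = (1 - spec) * (1 - prev) = (1 - 0.88) * (1 - 0.19) = 0.0972
Denominator = 0.1444 + 0.0972 = 0.2416
PPV = 0.1444 / 0.2416 = 0.597682
As percentage = 59.8


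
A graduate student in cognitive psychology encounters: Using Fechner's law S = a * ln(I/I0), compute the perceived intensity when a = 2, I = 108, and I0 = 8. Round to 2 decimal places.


S = 2 * ln(108/8)
I/I0 = 13.5
ln(13.5) = 2.6027
S = 2 * 2.6027
= 5.21


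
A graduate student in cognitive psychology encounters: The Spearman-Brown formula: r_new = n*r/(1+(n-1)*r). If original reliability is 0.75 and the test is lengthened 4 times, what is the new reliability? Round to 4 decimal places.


r_new = n*r / (1 + (n-1)*r)
Numerator = 4 * 0.75 = 3.0
Denominator = 1 + 3 * 0.75 = 3.25
r_new = 3.0 / 3.25
= 0.9231


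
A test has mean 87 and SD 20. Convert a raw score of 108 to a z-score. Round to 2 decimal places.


z = (X - mu) / sigma
= (108 - 87) / 20
= 21 / 20
= 1.05


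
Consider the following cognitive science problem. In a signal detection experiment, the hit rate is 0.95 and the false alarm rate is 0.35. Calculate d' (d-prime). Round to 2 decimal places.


d' = z(HR) - z(FAR)
z(0.95) = 1.6449
z(0.35) = -0.3853
d' = 1.6449 - -0.3853
= 2.03


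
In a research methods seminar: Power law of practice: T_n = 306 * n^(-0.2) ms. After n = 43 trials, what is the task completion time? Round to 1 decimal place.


T_n = 306 * 43^(-0.2)
43^(-0.2) = 0.47131
T_n = 306 * 0.47131
= 144.2 ms


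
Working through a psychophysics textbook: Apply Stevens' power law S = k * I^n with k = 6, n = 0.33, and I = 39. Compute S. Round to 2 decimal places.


S = 6 * 39^0.33
39^0.33 = 3.3501
S = 6 * 3.3501
= 20.10


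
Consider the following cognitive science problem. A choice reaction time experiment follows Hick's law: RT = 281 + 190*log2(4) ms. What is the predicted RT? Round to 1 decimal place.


RT = 281 + 190 * log2(4)
log2(4) = 2.0
RT = 281 + 190 * 2.0
= 281 + 380.0
= 661.0 ms


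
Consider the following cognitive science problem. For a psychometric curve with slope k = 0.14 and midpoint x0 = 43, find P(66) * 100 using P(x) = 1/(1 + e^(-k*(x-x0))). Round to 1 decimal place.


P(x) = 1/(1 + e^(-0.14*(66 - 43)))
Exponent = -0.14 * 23 = -3.22
e^(-3.22) = 0.039955
P = 1/(1 + 0.039955) = 0.96158
Percentage = 96.2


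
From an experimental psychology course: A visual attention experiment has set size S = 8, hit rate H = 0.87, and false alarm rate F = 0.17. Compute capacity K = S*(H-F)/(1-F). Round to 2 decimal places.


K = S * (H - F) / (1 - F)
H - F = 0.7
1 - F = 0.83
K = 8 * 0.7 / 0.83
= 6.75


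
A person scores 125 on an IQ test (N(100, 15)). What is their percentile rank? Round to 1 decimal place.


z = (IQ - mean) / SD
z = (125 - 100) / 15 = 1.6667
Percentile = Phi(1.6667) * 100
Phi(1.6667) = 0.952213
= 95.2


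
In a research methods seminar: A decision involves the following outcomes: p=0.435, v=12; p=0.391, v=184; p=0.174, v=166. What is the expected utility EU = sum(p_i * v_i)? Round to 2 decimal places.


EU = sum(p_i * v_i)
0.435 * 12 = 5.22
0.391 * 184 = 71.944
0.174 * 166 = 28.884
EU = 5.22 + 71.944 + 28.884
= 106.05


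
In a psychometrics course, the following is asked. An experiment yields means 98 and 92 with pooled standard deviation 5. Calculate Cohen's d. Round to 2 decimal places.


Cohen's d = (M1 - M2) / S_pooled
= (98 - 92) / 5
= 6 / 5
= 1.20


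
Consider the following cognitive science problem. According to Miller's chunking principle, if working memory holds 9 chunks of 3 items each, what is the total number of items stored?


Total items = chunks * items_per_chunk
= 9 * 3
= 27


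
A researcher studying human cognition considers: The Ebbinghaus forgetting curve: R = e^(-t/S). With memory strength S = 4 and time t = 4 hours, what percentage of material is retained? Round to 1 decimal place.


R = e^(-t/S)
-t/S = -4/4 = -1.0
R = e^(-1.0) = 0.367879
Percentage = 0.367879 * 100
= 36.8


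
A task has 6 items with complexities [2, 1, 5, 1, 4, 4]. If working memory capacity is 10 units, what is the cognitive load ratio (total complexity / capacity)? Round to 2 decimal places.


Total complexity = 2 + 1 + 5 + 1 + 4 + 4 = 17
Load = total / capacity = 17 / 10
= 1.70


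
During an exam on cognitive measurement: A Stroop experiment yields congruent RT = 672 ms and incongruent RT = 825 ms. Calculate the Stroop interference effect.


Stroop effect = RT(incongruent) - RT(congruent)
= 825 - 672
= 153 ms


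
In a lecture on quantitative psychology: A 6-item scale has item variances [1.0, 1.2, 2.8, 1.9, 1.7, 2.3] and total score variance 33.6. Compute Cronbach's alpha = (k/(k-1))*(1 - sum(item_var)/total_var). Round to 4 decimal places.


alpha = (k/(k-1)) * (1 - sum(s_i^2)/s_total^2)
sum(item variances) = 10.9
k/(k-1) = 6/5 = 1.2
1 - 10.9/33.6 = 1 - 0.324405 = 0.675595
alpha = 1.2 * 0.675595
= 0.8107


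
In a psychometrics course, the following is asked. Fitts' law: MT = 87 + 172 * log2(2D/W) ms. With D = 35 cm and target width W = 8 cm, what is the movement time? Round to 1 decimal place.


MT = 87 + 172 * log2(2*35/8)
2D/W = 8.75
log2(8.75) = 3.1293
MT = 87 + 172 * 3.1293
= 625.2 ms


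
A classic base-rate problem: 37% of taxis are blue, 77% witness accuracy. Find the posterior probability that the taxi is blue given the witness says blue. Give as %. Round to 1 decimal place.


P(blue | says blue) = P(says blue | blue)*P(blue) / [P(says blue | blue)*P(blue) + P(says blue | not blue)*P(not blue)]
Numerator = 0.77 * 0.37 = 0.2849
False identification = 0.23 * 0.63 = 0.1449
P = 0.2849 / (0.2849 + 0.1449)
= 0.2849 / 0.4298
As percentage = 66.3


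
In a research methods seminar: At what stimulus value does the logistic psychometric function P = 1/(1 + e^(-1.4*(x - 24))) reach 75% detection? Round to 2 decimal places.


At P = 0.75: 0.75 = 1/(1 + e^(-k*(x-x0)))
Solving: e^(-k*(x-x0)) = 1/3
x = x0 + ln(3)/k
ln(3) = 1.0986
x = 24 + 1.0986/1.4
= 24 + 0.7847
= 24.78


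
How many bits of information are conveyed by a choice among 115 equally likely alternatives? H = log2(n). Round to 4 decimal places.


H = log2(n)
H = log2(115)
= 6.8455


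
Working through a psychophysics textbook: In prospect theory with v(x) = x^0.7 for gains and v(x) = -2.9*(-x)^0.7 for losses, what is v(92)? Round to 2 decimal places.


Since x = 92 >= 0, use v(x) = x^0.7
92^0.7 = 23.6947
v(92) = 23.69


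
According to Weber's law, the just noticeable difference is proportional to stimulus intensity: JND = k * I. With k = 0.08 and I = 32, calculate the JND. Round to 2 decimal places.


JND = k * I
JND = 0.08 * 32
= 2.56


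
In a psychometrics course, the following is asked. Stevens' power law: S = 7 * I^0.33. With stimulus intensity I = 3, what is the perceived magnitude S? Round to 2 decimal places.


S = 7 * 3^0.33
3^0.33 = 1.437
S = 7 * 1.437
= 10.06


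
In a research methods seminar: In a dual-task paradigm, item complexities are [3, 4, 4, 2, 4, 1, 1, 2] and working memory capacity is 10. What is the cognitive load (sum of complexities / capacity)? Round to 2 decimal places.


Total complexity = 3 + 4 + 4 + 2 + 4 + 1 + 1 + 2 = 21
Load = total / capacity = 21 / 10
= 2.10


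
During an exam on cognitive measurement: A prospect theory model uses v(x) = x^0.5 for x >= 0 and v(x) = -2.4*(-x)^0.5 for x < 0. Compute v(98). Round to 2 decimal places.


Since x = 98 >= 0, use v(x) = x^0.5
98^0.5 = 9.8995
v(98) = 9.90


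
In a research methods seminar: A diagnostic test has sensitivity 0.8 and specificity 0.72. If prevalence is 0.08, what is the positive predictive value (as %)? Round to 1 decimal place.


PPV = (sens * prev) / (sens * prev + (1-spec) * (1-prev))
Numerator = 0.8 * 0.08 = 0.064
P(positive and no disease) = (1 - spec) * (1 - prev) = (1 - 0.72) * (1 - 0.08) = 0.2576
Denominator = 0.064 + 0.2576 = 0.3216
PPV = 0.064 / 0.3216 = 0.199005
As percentage = 19.9


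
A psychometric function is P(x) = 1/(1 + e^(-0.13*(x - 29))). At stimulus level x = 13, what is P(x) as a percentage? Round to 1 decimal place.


P(x) = 1/(1 + e^(-0.13*(13 - 29)))
Exponent = -0.13 * -16 = 2.08
e^(2.08) = 8.004469
P = 1/(1 + 8.004469) = 0.111056
Percentage = 11.1


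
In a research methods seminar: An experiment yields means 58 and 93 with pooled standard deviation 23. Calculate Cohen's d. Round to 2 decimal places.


Cohen's d = (M1 - M2) / S_pooled
= (58 - 93) / 23
= -35 / 23
= -1.52


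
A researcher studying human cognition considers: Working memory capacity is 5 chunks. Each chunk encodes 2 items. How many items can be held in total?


Total items = chunks * items_per_chunk
= 5 * 2
= 10


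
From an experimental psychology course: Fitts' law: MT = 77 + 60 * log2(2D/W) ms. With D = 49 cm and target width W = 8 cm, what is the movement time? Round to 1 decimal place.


MT = 77 + 60 * log2(2*49/8)
2D/W = 12.25
log2(12.25) = 3.6147
MT = 77 + 60 * 3.6147
= 293.9 ms


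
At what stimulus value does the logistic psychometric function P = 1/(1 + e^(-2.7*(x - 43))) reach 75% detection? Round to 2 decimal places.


At P = 0.75: 0.75 = 1/(1 + e^(-k*(x-x0)))
Solving: e^(-k*(x-x0)) = 1/3
x = x0 + ln(3)/k
ln(3) = 1.0986
x = 43 + 1.0986/2.7
= 43 + 0.4069
= 43.41


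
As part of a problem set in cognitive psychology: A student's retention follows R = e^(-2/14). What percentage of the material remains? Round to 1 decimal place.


R = e^(-t/S)
-t/S = -2/14 = -0.142857
R = e^(-0.142857) = 0.866878
Percentage = 0.866878 * 100
= 86.7


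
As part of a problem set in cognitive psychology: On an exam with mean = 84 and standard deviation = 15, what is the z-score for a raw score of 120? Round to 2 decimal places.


z = (X - mu) / sigma
= (120 - 84) / 15
= 36 / 15
= 2.40


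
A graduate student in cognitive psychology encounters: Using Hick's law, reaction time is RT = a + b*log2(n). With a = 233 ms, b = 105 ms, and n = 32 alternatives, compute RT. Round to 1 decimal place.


RT = 233 + 105 * log2(32)
log2(32) = 5.0
RT = 233 + 105 * 5.0
= 233 + 525.0
= 758.0 ms


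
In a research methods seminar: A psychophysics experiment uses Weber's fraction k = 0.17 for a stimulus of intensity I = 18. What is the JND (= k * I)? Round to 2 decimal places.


JND = k * I
JND = 0.17 * 18
= 3.06
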